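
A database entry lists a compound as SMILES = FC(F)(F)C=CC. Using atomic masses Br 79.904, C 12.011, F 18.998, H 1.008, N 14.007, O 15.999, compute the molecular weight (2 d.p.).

110.08 g/mol

First, the molecular formula is C4H5F3 (counting implicit H from valence).
  C: 4 × 12.011 = 48.044
  F: 3 × 18.998 = 56.994
  H: 5 × 1.008 = 5.040
Sum: 4×12.011 + 3×18.998 + 5×1.008 = 110.078 → 110.08 g/mol.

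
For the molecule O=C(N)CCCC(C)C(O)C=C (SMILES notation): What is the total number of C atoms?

Count every carbon token in the SMILES (each C, including those in ring-closure positions and inside branches).
Carbon count: 9.

9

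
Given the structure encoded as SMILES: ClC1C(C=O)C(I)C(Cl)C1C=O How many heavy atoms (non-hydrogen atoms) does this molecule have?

Every atom symbol written in the SMILES (organic subset) is one heavy atom; implicit H are not written.
Heavy atoms by element → C:7, Cl:2, I:1, O:2.
Total: 12.

12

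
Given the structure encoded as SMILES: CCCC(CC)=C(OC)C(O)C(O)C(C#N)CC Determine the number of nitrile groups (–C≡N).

The nitrile motif appears at heavy-atom position 15 in the SMILES.
Other groups present: 1 alkene, 1 ether, 2 hydroxyl.
Nitrile count: 1.

1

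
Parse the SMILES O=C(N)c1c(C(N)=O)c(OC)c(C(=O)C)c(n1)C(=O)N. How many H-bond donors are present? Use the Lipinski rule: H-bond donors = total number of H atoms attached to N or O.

6

Donors: find every N or O and count the H atoms it carries.
  atom 1 (O): bond orders sum to 2 → 0 H
  atom 3 (N): bond orders sum to 1 → 2 H
  atom 7 (N): bond orders sum to 1 → 2 H
  atom 8 (O): bond orders sum to 2 → 0 H
  atom 10 (O): bond orders sum to 2 → 0 H
  atom 14 (O): bond orders sum to 2 → 0 H
  atom 17 (N): bond orders sum to 3 → 0 H
  atom 19 (O): bond orders sum to 2 → 0 H
  atom 20 (N): bond orders sum to 1 → 2 H
Lipinski HBD = 6.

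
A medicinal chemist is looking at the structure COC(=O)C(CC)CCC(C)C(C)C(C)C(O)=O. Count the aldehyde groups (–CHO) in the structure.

Scan the SMILES for the aldehyde motif — none present.
Groups that are present: 1 carboxylic acid, 1 ester.

0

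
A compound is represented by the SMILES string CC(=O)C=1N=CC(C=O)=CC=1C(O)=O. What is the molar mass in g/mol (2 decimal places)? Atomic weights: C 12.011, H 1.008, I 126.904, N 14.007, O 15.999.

193.16 g/mol

First, the molecular formula is C9H7NO4 (counting implicit H from valence).
  C: 9 × 12.011 = 108.099
  H: 7 × 1.008 = 7.056
  N: 1 × 14.007 = 14.007
  O: 4 × 15.999 = 63.996
Sum: 9×12.011 + 7×1.008 + 1×14.007 + 4×15.999 = 193.158 → 193.16 g/mol.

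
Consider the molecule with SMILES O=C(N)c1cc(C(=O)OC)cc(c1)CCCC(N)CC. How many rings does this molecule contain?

In SMILES, each pair of matching ring-closure digits denotes one ring-closing bond; the number of such bonds equals the number of independent rings.
Ring-closure bonds here: 1.

1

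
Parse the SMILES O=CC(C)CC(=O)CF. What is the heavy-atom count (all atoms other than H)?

9

Every atom symbol written in the SMILES (organic subset) is one heavy atom; implicit H are not written.
Heavy atoms by element → C:6, F:1, O:2.
Total: 9.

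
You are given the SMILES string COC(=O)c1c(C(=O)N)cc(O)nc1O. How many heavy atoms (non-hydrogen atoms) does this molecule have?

15

Every atom symbol written in the SMILES (organic subset) is one heavy atom; implicit H are not written.
Heavy atoms by element → C:8, N:2, O:5.
Total: 15.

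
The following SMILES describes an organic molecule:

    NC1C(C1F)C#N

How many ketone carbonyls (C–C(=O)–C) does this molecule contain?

Scan the SMILES for the ketone motif — none present.
Groups that are present: 1 nitrile, 1 primary amine.

0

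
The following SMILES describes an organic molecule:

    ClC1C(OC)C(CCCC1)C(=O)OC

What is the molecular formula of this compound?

C10H17ClO3

Walk through each heavy atom and fill implicit hydrogens from standard valence (C 4, N 3, O 2, S 2, halogen 1):
  atom 1: Cl (halogen, monovalent) → 0 H
  atom 2: C, bond orders sum to 3 (valence 4) → 1 H
  atom 3: C, bond orders sum to 3 (valence 4) → 1 H
  atom 4: O, bond orders sum to 2 (valence 2) → 0 H
  atom 5: C, bond orders sum to 1 (valence 4) → 3 H
  atom 6: C, bond orders sum to 3 (valence 4) → 1 H
  atom 7: C, bond orders sum to 2 (valence 4) → 2 H
  atom 8: C, bond orders sum to 2 (valence 4) → 2 H
  atom 9: C, bond orders sum to 2 (valence 4) → 2 H
  atom 10: C, bond orders sum to 2 (valence 4) → 2 H
  atom 11: C, bond orders sum to 4 (valence 4) → 0 H
  atom 12: O, bond orders sum to 2 (valence 2) → 0 H
  atom 13: O, bond orders sum to 2 (valence 2) → 0 H
  atom 14: C, bond orders sum to 1 (valence 4) → 3 H
Totals → C:10, H:17, Cl:1, O:3.
In Hill order: C10H17ClO3.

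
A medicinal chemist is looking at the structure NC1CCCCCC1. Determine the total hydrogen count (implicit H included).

Walk through each heavy atom and fill implicit hydrogens from standard valence (C 4, N 3, O 2, S 2, halogen 1):
  atom 1: N, bond orders sum to 1 (valence 3) → 2 H
  atom 2: C, bond orders sum to 3 (valence 4) → 1 H
  atom 3: C, bond orders sum to 2 (valence 4) → 2 H
  atom 4: C, bond orders sum to 2 (valence 4) → 2 H
  atom 5: C, bond orders sum to 2 (valence 4) → 2 H
  atom 6: C, bond orders sum to 2 (valence 4) → 2 H
  atom 7: C, bond orders sum to 2 (valence 4) → 2 H
  atom 8: C, bond orders sum to 2 (valence 4) → 2 H
Total hydrogens: 15.

15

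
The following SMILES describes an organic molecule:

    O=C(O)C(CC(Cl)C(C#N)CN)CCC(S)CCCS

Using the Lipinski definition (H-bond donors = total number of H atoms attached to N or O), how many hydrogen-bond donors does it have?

Donors: find every N or O and count the H atoms it carries.
  atom 1 (O): bond orders sum to 2 → 0 H
  atom 3 (O): bond orders sum to 1 → 1 H
  atom 10 (N): bond orders sum to 3 → 0 H
  atom 12 (N): bond orders sum to 1 → 2 H
Lipinski HBD = 3.

3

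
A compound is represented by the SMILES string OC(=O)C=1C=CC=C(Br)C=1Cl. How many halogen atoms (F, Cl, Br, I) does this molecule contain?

Halogen atoms appear at heavy-atom positions 9, 11 (1×Br, 1×Cl).
Other groups present: 1 carboxylic acid.
Halogen count: 2.

2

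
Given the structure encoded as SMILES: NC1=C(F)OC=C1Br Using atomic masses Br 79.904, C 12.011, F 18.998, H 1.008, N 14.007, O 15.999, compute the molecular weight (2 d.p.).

First, the molecular formula is C4H3BrFNO (counting implicit H from valence).
  Br: 1 × 79.904 = 79.904
  C: 4 × 12.011 = 48.044
  F: 1 × 18.998 = 18.998
  H: 3 × 1.008 = 3.024
  N: 1 × 14.007 = 14.007
  O: 1 × 15.999 = 15.999
Sum: 1×79.904 + 4×12.011 + 1×18.998 + 3×1.008 + 1×14.007 + 1×15.999 = 179.976 → 179.98 g/mol.

179.98 g/mol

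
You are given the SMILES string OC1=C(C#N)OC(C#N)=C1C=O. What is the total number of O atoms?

3

Scan the SMILES for O atoms (remember two-letter symbols like Cl and Br are single atoms).
Oxygen count: 3.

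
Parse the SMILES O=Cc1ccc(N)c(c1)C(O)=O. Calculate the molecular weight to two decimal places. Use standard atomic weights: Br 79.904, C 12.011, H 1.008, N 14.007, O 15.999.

First, the molecular formula is C8H7NO3 (counting implicit H from valence).
  C: 8 × 12.011 = 96.088
  H: 7 × 1.008 = 7.056
  N: 1 × 14.007 = 14.007
  O: 3 × 15.999 = 47.997
Sum: 8×12.011 + 7×1.008 + 1×14.007 + 3×15.999 = 165.148 → 165.15 g/mol.

165.15 g/mol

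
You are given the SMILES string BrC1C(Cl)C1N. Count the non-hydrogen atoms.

6

Every atom symbol written in the SMILES (organic subset) is one heavy atom; implicit H are not written.
Heavy atoms by element → Br:1, C:3, Cl:1, N:1.
Total: 6.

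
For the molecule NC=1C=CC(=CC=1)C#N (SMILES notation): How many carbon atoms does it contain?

Count every carbon token in the SMILES (each C, including those in ring-closure positions and inside branches).
Carbon count: 7.

7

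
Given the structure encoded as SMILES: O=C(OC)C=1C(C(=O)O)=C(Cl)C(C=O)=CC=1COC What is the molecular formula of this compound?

Walk through each heavy atom and fill implicit hydrogens from standard valence (C 4, N 3, O 2, S 2, halogen 1):
  atom 1: O, bond orders sum to 2 (valence 2) → 0 H
  atom 2: C, bond orders sum to 4 (valence 4) → 0 H
  atom 3: O, bond orders sum to 2 (valence 2) → 0 H
  atom 4: C, bond orders sum to 1 (valence 4) → 3 H
  atom 5: C, bond orders sum to 4 (valence 4) → 0 H
  atom 6: C, bond orders sum to 4 (valence 4) → 0 H
  atom 7: C, bond orders sum to 4 (valence 4) → 0 H
  atom 8: O, bond orders sum to 2 (valence 2) → 0 H
  atom 9: O, bond orders sum to 1 (valence 2) → 1 H
  atom 10: C, bond orders sum to 4 (valence 4) → 0 H
  atom 11: Cl (halogen, monovalent) → 0 H
  atom 12: C, bond orders sum to 4 (valence 4) → 0 H
  atom 13: C, bond orders sum to 3 (valence 4) → 1 H
  atom 14: O, bond orders sum to 2 (valence 2) → 0 H
  atom 15: C, bond orders sum to 3 (valence 4) → 1 H
  atom 16: C, bond orders sum to 4 (valence 4) → 0 H
  atom 17: C, bond orders sum to 2 (valence 4) → 2 H
  atom 18: O, bond orders sum to 2 (valence 2) → 0 H
  atom 19: C, bond orders sum to 1 (valence 4) → 3 H
Totals → C:12, H:11, Cl:1, O:6.
In Hill order: C12H11ClO6.

C12H11ClO6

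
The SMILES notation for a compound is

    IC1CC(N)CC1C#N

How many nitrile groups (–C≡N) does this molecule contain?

1

The nitrile motif appears at heavy-atom position 8 in the SMILES.
Other groups present: 1 primary amine.
Nitrile count: 1.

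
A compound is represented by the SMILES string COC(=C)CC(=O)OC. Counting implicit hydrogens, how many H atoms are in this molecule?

10

Walk through each heavy atom and fill implicit hydrogens from standard valence (C 4, N 3, O 2, S 2, halogen 1):
  atom 1: C, bond orders sum to 1 (valence 4) → 3 H
  atom 2: O, bond orders sum to 2 (valence 2) → 0 H
  atom 3: C, bond orders sum to 4 (valence 4) → 0 H
  atom 4: C, bond orders sum to 2 (valence 4) → 2 H
  atom 5: C, bond orders sum to 2 (valence 4) → 2 H
  atom 6: C, bond orders sum to 4 (valence 4) → 0 H
  atom 7: O, bond orders sum to 2 (valence 2) → 0 H
  atom 8: O, bond orders sum to 2 (valence 2) → 0 H
  atom 9: C, bond orders sum to 1 (valence 4) → 3 H
Total hydrogens: 10.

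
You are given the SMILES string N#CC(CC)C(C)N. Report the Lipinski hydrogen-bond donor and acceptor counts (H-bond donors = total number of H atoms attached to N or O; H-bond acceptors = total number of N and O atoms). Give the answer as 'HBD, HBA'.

2, 2

Donors: find every N or O and count the H atoms it carries.
  atom 1 (N): bond orders sum to 3 → 0 H
  atom 8 (N): bond orders sum to 1 → 2 H
Lipinski HBD = 2.
Acceptors: N atoms = 2, O atoms = 0 → HBA = 2.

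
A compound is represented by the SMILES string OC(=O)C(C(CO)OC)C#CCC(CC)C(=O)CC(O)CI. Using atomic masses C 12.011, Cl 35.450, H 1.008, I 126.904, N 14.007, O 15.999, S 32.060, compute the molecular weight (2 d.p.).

First, the molecular formula is C15H23IO6 (counting implicit H from valence).
  C: 15 × 12.011 = 180.165
  H: 23 × 1.008 = 23.184
  I: 1 × 126.904 = 126.904
  O: 6 × 15.999 = 95.994
Sum: 15×12.011 + 23×1.008 + 1×126.904 + 6×15.999 = 426.247 → 426.25 g/mol.

426.25 g/mol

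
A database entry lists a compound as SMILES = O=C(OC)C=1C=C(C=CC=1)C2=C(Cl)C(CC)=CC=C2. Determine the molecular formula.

C16H15ClO2

Walk through each heavy atom and fill implicit hydrogens from standard valence (C 4, N 3, O 2, S 2, halogen 1):
  atom 1: O, bond orders sum to 2 (valence 2) → 0 H
  atom 2: C, bond orders sum to 4 (valence 4) → 0 H
  atom 3: O, bond orders sum to 2 (valence 2) → 0 H
  atom 4: C, bond orders sum to 1 (valence 4) → 3 H
  atom 5: C, bond orders sum to 4 (valence 4) → 0 H
  atom 6: C, bond orders sum to 3 (valence 4) → 1 H
  atom 7: C, bond orders sum to 4 (valence 4) → 0 H
  atom 8: C, bond orders sum to 3 (valence 4) → 1 H
  atom 9: C, bond orders sum to 3 (valence 4) → 1 H
  atom 10: C, bond orders sum to 3 (valence 4) → 1 H
  atom 11: C, bond orders sum to 4 (valence 4) → 0 H
  atom 12: C, bond orders sum to 4 (valence 4) → 0 H
  atom 13: Cl (halogen, monovalent) → 0 H
  atom 14: C, bond orders sum to 4 (valence 4) → 0 H
  atom 15: C, bond orders sum to 2 (valence 4) → 2 H
  atom 16: C, bond orders sum to 1 (valence 4) → 3 H
  atom 17: C, bond orders sum to 3 (valence 4) → 1 H
  atom 18: C, bond orders sum to 3 (valence 4) → 1 H
  atom 19: C, bond orders sum to 3 (valence 4) → 1 H
Totals → C:16, H:15, Cl:1, O:2.
In Hill order: C16H15ClO2.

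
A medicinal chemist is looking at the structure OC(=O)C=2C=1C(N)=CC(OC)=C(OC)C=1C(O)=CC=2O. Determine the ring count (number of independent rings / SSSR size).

2

In SMILES, each pair of matching ring-closure digits denotes one ring-closing bond; the number of such bonds equals the number of independent rings.
Ring-closure bonds here: 2.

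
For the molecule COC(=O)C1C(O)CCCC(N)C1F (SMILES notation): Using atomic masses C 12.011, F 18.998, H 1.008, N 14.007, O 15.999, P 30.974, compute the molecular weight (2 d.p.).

First, the molecular formula is C9H16FNO3 (counting implicit H from valence).
  C: 9 × 12.011 = 108.099
  F: 1 × 18.998 = 18.998
  H: 16 × 1.008 = 16.128
  N: 1 × 14.007 = 14.007
  O: 3 × 15.999 = 47.997
Sum: 9×12.011 + 1×18.998 + 16×1.008 + 1×14.007 + 3×15.999 = 205.229 → 205.23 g/mol.

205.23 g/mol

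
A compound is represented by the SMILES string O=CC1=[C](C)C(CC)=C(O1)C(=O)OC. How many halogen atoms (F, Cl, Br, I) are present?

0

Scan the SMILES for the halogen motif — none present.
Groups that are present: 1 aldehyde, 1 ester.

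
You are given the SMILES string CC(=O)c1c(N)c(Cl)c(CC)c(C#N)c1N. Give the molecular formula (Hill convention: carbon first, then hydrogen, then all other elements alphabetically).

C11H12ClN3O

Walk through each heavy atom and fill implicit hydrogens from standard valence (C 4, N 3, O 2, S 2, halogen 1); for lowercase aromatic atoms, an aromatic c carries 1 H when it has two neighbours and 0 H with three, and aromatic n carries 0 H:
  atom 1: C, bond orders sum to 1 (valence 4) → 3 H
  atom 2: C, bond orders sum to 4 (valence 4) → 0 H
  atom 3: O, bond orders sum to 2 (valence 2) → 0 H
  atom 4: aromatic c, 3 neighbours → 0 H
  atom 5: aromatic c, 3 neighbours → 0 H
  atom 6: N, bond orders sum to 1 (valence 3) → 2 H
  atom 7: aromatic c, 3 neighbours → 0 H
  atom 8: Cl (halogen, monovalent) → 0 H
  atom 9: aromatic c, 3 neighbours → 0 H
  atom 10: C, bond orders sum to 2 (valence 4) → 2 H
  atom 11: C, bond orders sum to 1 (valence 4) → 3 H
  atom 12: aromatic c, 3 neighbours → 0 H
  atom 13: C, bond orders sum to 4 (valence 4) → 0 H
  atom 14: N, bond orders sum to 3 (valence 3) → 0 H
  atom 15: aromatic c, 3 neighbours → 0 H
  atom 16: N, bond orders sum to 1 (valence 3) → 2 H
Totals → C:11, H:12, Cl:1, N:3, O:1.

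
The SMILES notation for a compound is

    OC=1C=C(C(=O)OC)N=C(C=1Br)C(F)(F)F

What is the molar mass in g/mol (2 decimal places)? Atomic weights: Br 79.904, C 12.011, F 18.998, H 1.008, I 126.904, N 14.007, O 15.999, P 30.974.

300.03 g/mol

First, the molecular formula is C8H5BrF3NO3 (counting implicit H from valence).
  Br: 1 × 79.904 = 79.904
  C: 8 × 12.011 = 96.088
  F: 3 × 18.998 = 56.994
  H: 5 × 1.008 = 5.040
  N: 1 × 14.007 = 14.007
  O: 3 × 15.999 = 47.997
Sum: 1×79.904 + 8×12.011 + 3×18.998 + 5×1.008 + 1×14.007 + 3×15.999 = 300.030 → 300.03 g/mol.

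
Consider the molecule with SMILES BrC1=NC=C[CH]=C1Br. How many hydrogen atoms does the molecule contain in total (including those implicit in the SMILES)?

3

Walk through each heavy atom and fill implicit hydrogens from standard valence (C 4, N 3, O 2, S 2, halogen 1):
  atom 1: Br (halogen, monovalent) → 0 H
  atom 2: C, bond orders sum to 4 (valence 4) → 0 H
  atom 3: N, bond orders sum to 3 (valence 3) → 0 H
  atom 4: C, bond orders sum to 3 (valence 4) → 1 H
  atom 5: C, bond orders sum to 3 (valence 4) → 1 H
  atom 6: C with explicit H count 1
  atom 7: C, bond orders sum to 4 (valence 4) → 0 H
  atom 8: Br (halogen, monovalent) → 0 H
Total hydrogens: 3.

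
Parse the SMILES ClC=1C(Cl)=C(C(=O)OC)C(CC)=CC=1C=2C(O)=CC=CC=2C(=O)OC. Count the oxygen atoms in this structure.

Scan the SMILES for O atoms (remember two-letter symbols like Cl and Br are single atoms).
Oxygen count: 5.

5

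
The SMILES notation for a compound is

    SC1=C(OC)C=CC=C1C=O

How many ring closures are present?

1

In SMILES, each pair of matching ring-closure digits denotes one ring-closing bond; the number of such bonds equals the number of independent rings.
Ring-closure bonds here: 1.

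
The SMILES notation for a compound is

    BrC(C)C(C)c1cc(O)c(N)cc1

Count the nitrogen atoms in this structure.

1

Scan the SMILES for N atoms (remember two-letter symbols like Cl and Br are single atoms).
Nitrogen count: 1.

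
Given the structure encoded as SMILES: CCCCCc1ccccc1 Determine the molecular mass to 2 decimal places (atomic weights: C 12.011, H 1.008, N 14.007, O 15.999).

First, the molecular formula is C11H16 (counting implicit H from valence).
  C: 11 × 12.011 = 132.121
  H: 16 × 1.008 = 16.128
Sum: 11×12.011 + 16×1.008 = 148.249 → 148.25 g/mol.

148.25 g/mol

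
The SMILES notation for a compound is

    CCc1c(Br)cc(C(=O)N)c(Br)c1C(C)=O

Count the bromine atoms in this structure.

2

Scan the SMILES for Br atoms (remember two-letter symbols like Cl and Br are single atoms).
Bromine count: 2.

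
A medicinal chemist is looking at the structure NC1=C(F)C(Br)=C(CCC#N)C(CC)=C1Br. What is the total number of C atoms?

11

Count every carbon token in the SMILES (each C, including those in ring-closure positions and inside branches).
Carbon count: 11.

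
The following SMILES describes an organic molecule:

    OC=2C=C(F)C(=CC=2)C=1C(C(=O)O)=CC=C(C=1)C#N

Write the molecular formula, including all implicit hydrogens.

Walk through each heavy atom and fill implicit hydrogens from standard valence (C 4, N 3, O 2, S 2, halogen 1):
  atom 1: O, bond orders sum to 1 (valence 2) → 1 H
  atom 2: C, bond orders sum to 4 (valence 4) → 0 H
  atom 3: C, bond orders sum to 3 (valence 4) → 1 H
  atom 4: C, bond orders sum to 4 (valence 4) → 0 H
  atom 5: F (halogen, monovalent) → 0 H
  atom 6: C, bond orders sum to 4 (valence 4) → 0 H
  atom 7: C, bond orders sum to 3 (valence 4) → 1 H
  atom 8: C, bond orders sum to 3 (valence 4) → 1 H
  atom 9: C, bond orders sum to 4 (valence 4) → 0 H
  atom 10: C, bond orders sum to 4 (valence 4) → 0 H
  atom 11: C, bond orders sum to 4 (valence 4) → 0 H
  atom 12: O, bond orders sum to 2 (valence 2) → 0 H
  atom 13: O, bond orders sum to 1 (valence 2) → 1 H
  atom 14: C, bond orders sum to 3 (valence 4) → 1 H
  atom 15: C, bond orders sum to 3 (valence 4) → 1 H
  atom 16: C, bond orders sum to 4 (valence 4) → 0 H
  atom 17: C, bond orders sum to 3 (valence 4) → 1 H
  atom 18: C, bond orders sum to 4 (valence 4) → 0 H
  atom 19: N, bond orders sum to 3 (valence 3) → 0 H
Totals → C:14, H:8, F:1, N:1, O:3.
In Hill order: C14H8FNO3.

C14H8FNO3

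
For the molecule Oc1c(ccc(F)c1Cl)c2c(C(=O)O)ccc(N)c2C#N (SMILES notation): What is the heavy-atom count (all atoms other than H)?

Every atom symbol written in the SMILES (organic subset) is one heavy atom; implicit H are not written.
Heavy atoms by element → C:14, Cl:1, F:1, N:2, O:3.
Total: 21.

21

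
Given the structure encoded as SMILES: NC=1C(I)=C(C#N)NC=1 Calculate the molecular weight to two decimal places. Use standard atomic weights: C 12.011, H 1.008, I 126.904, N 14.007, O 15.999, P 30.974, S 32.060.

233.01 g/mol

First, the molecular formula is C5H4IN3 (counting implicit H from valence).
  C: 5 × 12.011 = 60.055
  H: 4 × 1.008 = 4.032
  I: 1 × 126.904 = 126.904
  N: 3 × 14.007 = 42.021
Sum: 5×12.011 + 4×1.008 + 1×126.904 + 3×14.007 = 233.012 → 233.01 g/mol.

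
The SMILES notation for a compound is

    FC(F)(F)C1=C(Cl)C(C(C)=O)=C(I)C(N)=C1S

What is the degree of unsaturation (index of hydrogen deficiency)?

5

Degree of unsaturation = (number of rings) + (number of π bonds).
Ring closures in the SMILES: 1.
π bonds: 4 double bonds (each 1 DoU) → 4 DoU from unsaturation.
Total DoU = 1 + 4 = 5.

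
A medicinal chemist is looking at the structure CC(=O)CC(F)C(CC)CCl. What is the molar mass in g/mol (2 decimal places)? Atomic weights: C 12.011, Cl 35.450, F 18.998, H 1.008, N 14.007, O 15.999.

First, the molecular formula is C8H14ClFO (counting implicit H from valence).
  C: 8 × 12.011 = 96.088
  Cl: 1 × 35.450 = 35.450
  F: 1 × 18.998 = 18.998
  H: 14 × 1.008 = 14.112
  O: 1 × 15.999 = 15.999
Sum: 8×12.011 + 1×35.450 + 1×18.998 + 14×1.008 + 1×15.999 = 180.647 → 180.65 g/mol.

180.65 g/mol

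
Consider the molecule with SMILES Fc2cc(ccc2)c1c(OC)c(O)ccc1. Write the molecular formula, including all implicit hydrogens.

Walk through each heavy atom and fill implicit hydrogens from standard valence (C 4, N 3, O 2, S 2, halogen 1); for lowercase aromatic atoms, an aromatic c carries 1 H when it has two neighbours and 0 H with three, and aromatic n carries 0 H:
  atom 1: F (halogen, monovalent) → 0 H
  atom 2: aromatic c, 3 neighbours → 0 H
  atom 3: aromatic c, 2 neighbours → 1 H
  atom 4: aromatic c, 3 neighbours → 0 H
  atom 5: aromatic c, 2 neighbours → 1 H
  atom 6: aromatic c, 2 neighbours → 1 H
  atom 7: aromatic c, 2 neighbours → 1 H
  atom 8: aromatic c, 3 neighbours → 0 H
  atom 9: aromatic c, 3 neighbours → 0 H
  atom 10: O, bond orders sum to 2 (valence 2) → 0 H
  atom 11: C, bond orders sum to 1 (valence 4) → 3 H
  atom 12: aromatic c, 3 neighbours → 0 H
  atom 13: O, bond orders sum to 1 (valence 2) → 1 H
  atom 14: aromatic c, 2 neighbours → 1 H
  atom 15: aromatic c, 2 neighbours → 1 H
  atom 16: aromatic c, 2 neighbours → 1 H
Totals → C:13, H:11, F:1, O:2.
In Hill order: C13H11FO2.

C13H11FO2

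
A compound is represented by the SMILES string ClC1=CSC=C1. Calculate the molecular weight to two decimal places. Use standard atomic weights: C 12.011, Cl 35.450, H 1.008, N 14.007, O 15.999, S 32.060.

First, the molecular formula is C4H3ClS (counting implicit H from valence).
  C: 4 × 12.011 = 48.044
  Cl: 1 × 35.450 = 35.450
  H: 3 × 1.008 = 3.024
  S: 1 × 32.060 = 32.060
Sum: 4×12.011 + 1×35.450 + 3×1.008 + 1×32.060 = 118.578 → 118.58 g/mol.

118.58 g/mol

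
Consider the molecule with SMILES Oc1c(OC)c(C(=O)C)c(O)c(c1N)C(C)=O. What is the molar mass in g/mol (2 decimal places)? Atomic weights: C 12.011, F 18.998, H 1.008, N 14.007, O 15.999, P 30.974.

First, the molecular formula is C11H13NO5 (counting implicit H from valence).
  C: 11 × 12.011 = 132.121
  H: 13 × 1.008 = 13.104
  N: 1 × 14.007 = 14.007
  O: 5 × 15.999 = 79.995
Sum: 11×12.011 + 13×1.008 + 1×14.007 + 5×15.999 = 239.227 → 239.23 g/mol.

239.23 g/mol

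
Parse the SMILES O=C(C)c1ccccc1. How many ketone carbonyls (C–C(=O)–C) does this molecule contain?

The ketone motif appears at heavy-atom position 2 in the SMILES.
Ketone count: 1.

1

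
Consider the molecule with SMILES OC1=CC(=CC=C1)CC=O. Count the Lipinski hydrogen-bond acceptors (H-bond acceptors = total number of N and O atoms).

2

N atoms: 0; O atoms: 2.
Lipinski HBA = 0 + 2 = 2.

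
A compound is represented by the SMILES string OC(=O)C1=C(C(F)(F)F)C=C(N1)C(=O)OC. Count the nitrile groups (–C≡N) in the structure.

Scan the SMILES for the nitrile motif — none present.
Groups that are present: 1 carboxylic acid, 1 ester.

0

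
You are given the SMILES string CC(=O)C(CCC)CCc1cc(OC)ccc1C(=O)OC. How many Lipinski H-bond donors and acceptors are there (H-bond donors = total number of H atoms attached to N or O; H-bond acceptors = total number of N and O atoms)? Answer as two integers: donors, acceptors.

Donors: find every N or O and count the H atoms it carries.
  atom 3 (O): bond orders sum to 2 → 0 H
  atom 13 (O): bond orders sum to 2 → 0 H
  atom 19 (O): bond orders sum to 2 → 0 H
  atom 20 (O): bond orders sum to 2 → 0 H
Lipinski HBD = 0.
Acceptors: N atoms = 0, O atoms = 4 → HBA = 4.

0, 4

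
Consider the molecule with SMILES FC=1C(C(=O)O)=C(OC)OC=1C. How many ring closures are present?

1

In SMILES, each pair of matching ring-closure digits denotes one ring-closing bond; the number of such bonds equals the number of independent rings.
Ring-closure bonds here: 1.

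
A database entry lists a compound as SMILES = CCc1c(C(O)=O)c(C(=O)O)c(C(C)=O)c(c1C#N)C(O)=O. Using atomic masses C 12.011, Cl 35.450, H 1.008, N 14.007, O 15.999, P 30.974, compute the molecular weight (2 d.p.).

First, the molecular formula is C14H11NO7 (counting implicit H from valence).
  C: 14 × 12.011 = 168.154
  H: 11 × 1.008 = 11.088
  N: 1 × 14.007 = 14.007
  O: 7 × 15.999 = 111.993
Sum: 14×12.011 + 11×1.008 + 1×14.007 + 7×15.999 = 305.242 → 305.24 g/mol.

305.24 g/mol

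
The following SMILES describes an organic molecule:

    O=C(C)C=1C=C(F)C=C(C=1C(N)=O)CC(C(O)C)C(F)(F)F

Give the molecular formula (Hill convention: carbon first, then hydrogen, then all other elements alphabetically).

Walk through each heavy atom and fill implicit hydrogens from standard valence (C 4, N 3, O 2, S 2, halogen 1):
  atom 1: O, bond orders sum to 2 (valence 2) → 0 H
  atom 2: C, bond orders sum to 4 (valence 4) → 0 H
  atom 3: C, bond orders sum to 1 (valence 4) → 3 H
  atom 4: C, bond orders sum to 4 (valence 4) → 0 H
  atom 5: C, bond orders sum to 3 (valence 4) → 1 H
  atom 6: C, bond orders sum to 4 (valence 4) → 0 H
  atom 7: F (halogen, monovalent) → 0 H
  atom 8: C, bond orders sum to 3 (valence 4) → 1 H
  atom 9: C, bond orders sum to 4 (valence 4) → 0 H
  atom 10: C, bond orders sum to 4 (valence 4) → 0 H
  atom 11: C, bond orders sum to 4 (valence 4) → 0 H
  atom 12: N, bond orders sum to 1 (valence 3) → 2 H
  atom 13: O, bond orders sum to 2 (valence 2) → 0 H
  atom 14: C, bond orders sum to 2 (valence 4) → 2 H
  atom 15: C, bond orders sum to 3 (valence 4) → 1 H
  atom 16: C, bond orders sum to 3 (valence 4) → 1 H
  atom 17: O, bond orders sum to 1 (valence 2) → 1 H
  atom 18: C, bond orders sum to 1 (valence 4) → 3 H
  atom 19: C, bond orders sum to 4 (valence 4) → 0 H
  atom 20: F (halogen, monovalent) → 0 H
  atom 21: F (halogen, monovalent) → 0 H
  atom 22: F (halogen, monovalent) → 0 H
Totals → C:14, H:15, F:4, N:1, O:3.

C14H15F4NO3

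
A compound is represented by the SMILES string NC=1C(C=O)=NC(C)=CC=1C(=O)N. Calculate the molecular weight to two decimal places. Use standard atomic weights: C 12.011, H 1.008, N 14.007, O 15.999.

179.18 g/mol

First, the molecular formula is C8H9N3O2 (counting implicit H from valence).
  C: 8 × 12.011 = 96.088
  H: 9 × 1.008 = 9.072
  N: 3 × 14.007 = 42.021
  O: 2 × 15.999 = 31.998
Sum: 8×12.011 + 9×1.008 + 3×14.007 + 2×15.999 = 179.179 → 179.18 g/mol.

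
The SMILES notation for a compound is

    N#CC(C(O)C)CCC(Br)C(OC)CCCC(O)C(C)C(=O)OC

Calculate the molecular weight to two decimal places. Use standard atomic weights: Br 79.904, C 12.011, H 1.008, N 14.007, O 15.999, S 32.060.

First, the molecular formula is C17H30BrNO5 (counting implicit H from valence).
  Br: 1 × 79.904 = 79.904
  C: 17 × 12.011 = 204.187
  H: 30 × 1.008 = 30.240
  N: 1 × 14.007 = 14.007
  O: 5 × 15.999 = 79.995
Sum: 1×79.904 + 17×12.011 + 30×1.008 + 1×14.007 + 5×15.999 = 408.333 → 408.33 g/mol.

408.33 g/mol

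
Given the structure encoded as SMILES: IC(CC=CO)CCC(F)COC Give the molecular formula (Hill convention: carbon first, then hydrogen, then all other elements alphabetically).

C9H16FIO2

Walk through each heavy atom and fill implicit hydrogens from standard valence (C 4, N 3, O 2, S 2, halogen 1):
  atom 1: I (halogen, monovalent) → 0 H
  atom 2: C, bond orders sum to 3 (valence 4) → 1 H
  atom 3: C, bond orders sum to 2 (valence 4) → 2 H
  atom 4: C, bond orders sum to 3 (valence 4) → 1 H
  atom 5: C, bond orders sum to 3 (valence 4) → 1 H
  atom 6: O, bond orders sum to 1 (valence 2) → 1 H
  atom 7: C, bond orders sum to 2 (valence 4) → 2 H
  atom 8: C, bond orders sum to 2 (valence 4) → 2 H
  atom 9: C, bond orders sum to 3 (valence 4) → 1 H
  atom 10: F (halogen, monovalent) → 0 H
  atom 11: C, bond orders sum to 2 (valence 4) → 2 H
  atom 12: O, bond orders sum to 2 (valence 2) → 0 H
  atom 13: C, bond orders sum to 1 (valence 4) → 3 H
Totals → C:9, H:16, F:1, I:1, O:2.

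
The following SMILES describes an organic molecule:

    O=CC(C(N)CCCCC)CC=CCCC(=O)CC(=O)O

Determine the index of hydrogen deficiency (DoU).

Degree of unsaturation = (number of rings) + (number of π bonds).
Ring closures in the SMILES: 0.
π bonds: 4 double bonds (each 1 DoU) → 4 DoU from unsaturation.
Total DoU = 0 + 4 = 4.

4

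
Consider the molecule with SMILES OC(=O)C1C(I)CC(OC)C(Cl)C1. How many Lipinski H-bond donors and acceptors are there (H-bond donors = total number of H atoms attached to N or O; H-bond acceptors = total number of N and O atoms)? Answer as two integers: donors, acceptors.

Donors: find every N or O and count the H atoms it carries.
  atom 1 (O): bond orders sum to 1 → 1 H
  atom 3 (O): bond orders sum to 2 → 0 H
  atom 9 (O): bond orders sum to 2 → 0 H
Lipinski HBD = 1.
Acceptors: N atoms = 0, O atoms = 3 → HBA = 3.

1, 3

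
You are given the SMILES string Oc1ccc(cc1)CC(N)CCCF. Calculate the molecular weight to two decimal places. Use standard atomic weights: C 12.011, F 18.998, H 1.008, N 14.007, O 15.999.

First, the molecular formula is C11H16FNO (counting implicit H from valence).
  C: 11 × 12.011 = 132.121
  F: 1 × 18.998 = 18.998
  H: 16 × 1.008 = 16.128
  N: 1 × 14.007 = 14.007
  O: 1 × 15.999 = 15.999
Sum: 11×12.011 + 1×18.998 + 16×1.008 + 1×14.007 + 1×15.999 = 197.253 → 197.25 g/mol.

197.25 g/mol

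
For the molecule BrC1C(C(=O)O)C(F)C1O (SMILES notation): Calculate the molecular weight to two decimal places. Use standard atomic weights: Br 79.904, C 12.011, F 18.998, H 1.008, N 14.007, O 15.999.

213.00 g/mol

First, the molecular formula is C5H6BrFO3 (counting implicit H from valence).
  Br: 1 × 79.904 = 79.904
  C: 5 × 12.011 = 60.055
  F: 1 × 18.998 = 18.998
  H: 6 × 1.008 = 6.048
  O: 3 × 15.999 = 47.997
Sum: 1×79.904 + 5×12.011 + 1×18.998 + 6×1.008 + 3×15.999 = 213.002 → 213.00 g/mol.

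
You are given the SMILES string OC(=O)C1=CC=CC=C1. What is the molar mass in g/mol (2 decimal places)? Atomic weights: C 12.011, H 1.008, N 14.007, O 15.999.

122.12 g/mol

First, the molecular formula is C7H6O2 (counting implicit H from valence).
  C: 7 × 12.011 = 84.077
  H: 6 × 1.008 = 6.048
  O: 2 × 15.999 = 31.998
Sum: 7×12.011 + 6×1.008 + 2×15.999 = 122.123 → 122.12 g/mol.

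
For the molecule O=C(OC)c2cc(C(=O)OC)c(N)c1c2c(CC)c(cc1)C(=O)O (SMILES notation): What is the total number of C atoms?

17

Count every carbon token in the SMILES (each C, including those in ring-closure positions and inside branches).
Carbon count: 17.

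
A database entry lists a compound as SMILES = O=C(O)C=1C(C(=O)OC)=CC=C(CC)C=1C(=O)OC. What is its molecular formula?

Walk through each heavy atom and fill implicit hydrogens from standard valence (C 4, N 3, O 2, S 2, halogen 1):
  atom 1: O, bond orders sum to 2 (valence 2) → 0 H
  atom 2: C, bond orders sum to 4 (valence 4) → 0 H
  atom 3: O, bond orders sum to 1 (valence 2) → 1 H
  atom 4: C, bond orders sum to 4 (valence 4) → 0 H
  atom 5: C, bond orders sum to 4 (valence 4) → 0 H
  atom 6: C, bond orders sum to 4 (valence 4) → 0 H
  atom 7: O, bond orders sum to 2 (valence 2) → 0 H
  atom 8: O, bond orders sum to 2 (valence 2) → 0 H
  atom 9: C, bond orders sum to 1 (valence 4) → 3 H
  atom 10: C, bond orders sum to 3 (valence 4) → 1 H
  atom 11: C, bond orders sum to 3 (valence 4) → 1 H
  atom 12: C, bond orders sum to 4 (valence 4) → 0 H
  atom 13: C, bond orders sum to 2 (valence 4) → 2 H
  atom 14: C, bond orders sum to 1 (valence 4) → 3 H
  atom 15: C, bond orders sum to 4 (valence 4) → 0 H
  atom 16: C, bond orders sum to 4 (valence 4) → 0 H
  atom 17: O, bond orders sum to 2 (valence 2) → 0 H
  atom 18: O, bond orders sum to 2 (valence 2) → 0 H
  atom 19: C, bond orders sum to 1 (valence 4) → 3 H
Totals → C:13, H:14, O:6.
In Hill order: C13H14O6.

C13H14O6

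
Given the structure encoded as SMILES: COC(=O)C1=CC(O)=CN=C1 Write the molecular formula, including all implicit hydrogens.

Walk through each heavy atom and fill implicit hydrogens from standard valence (C 4, N 3, O 2, S 2, halogen 1):
  atom 1: C, bond orders sum to 1 (valence 4) → 3 H
  atom 2: O, bond orders sum to 2 (valence 2) → 0 H
  atom 3: C, bond orders sum to 4 (valence 4) → 0 H
  atom 4: O, bond orders sum to 2 (valence 2) → 0 H
  atom 5: C, bond orders sum to 4 (valence 4) → 0 H
  atom 6: C, bond orders sum to 3 (valence 4) → 1 H
  atom 7: C, bond orders sum to 4 (valence 4) → 0 H
  atom 8: O, bond orders sum to 1 (valence 2) → 1 H
  atom 9: C, bond orders sum to 3 (valence 4) → 1 H
  atom 10: N, bond orders sum to 3 (valence 3) → 0 H
  atom 11: C, bond orders sum to 3 (valence 4) → 1 H
Totals → C:7, H:7, N:1, O:3.
In Hill order: C7H7NO3.

C7H7NO3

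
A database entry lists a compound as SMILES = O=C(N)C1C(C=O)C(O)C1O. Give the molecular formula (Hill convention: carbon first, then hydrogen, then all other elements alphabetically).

Walk through each heavy atom and fill implicit hydrogens from standard valence (C 4, N 3, O 2, S 2, halogen 1):
  atom 1: O, bond orders sum to 2 (valence 2) → 0 H
  atom 2: C, bond orders sum to 4 (valence 4) → 0 H
  atom 3: N, bond orders sum to 1 (valence 3) → 2 H
  atom 4: C, bond orders sum to 3 (valence 4) → 1 H
  atom 5: C, bond orders sum to 3 (valence 4) → 1 H
  atom 6: C, bond orders sum to 3 (valence 4) → 1 H
  atom 7: O, bond orders sum to 2 (valence 2) → 0 H
  atom 8: C, bond orders sum to 3 (valence 4) → 1 H
  atom 9: O, bond orders sum to 1 (valence 2) → 1 H
  atom 10: C, bond orders sum to 3 (valence 4) → 1 H
  atom 11: O, bond orders sum to 1 (valence 2) → 1 H
Totals → C:6, H:9, N:1, O:4.

C6H9NO4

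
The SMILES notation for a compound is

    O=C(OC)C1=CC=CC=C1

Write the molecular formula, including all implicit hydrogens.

C8H8O2

Walk through each heavy atom and fill implicit hydrogens from standard valence (C 4, N 3, O 2, S 2, halogen 1):
  atom 1: O, bond orders sum to 2 (valence 2) → 0 H
  atom 2: C, bond orders sum to 4 (valence 4) → 0 H
  atom 3: O, bond orders sum to 2 (valence 2) → 0 H
  atom 4: C, bond orders sum to 1 (valence 4) → 3 H
  atom 5: C, bond orders sum to 4 (valence 4) → 0 H
  atom 6: C, bond orders sum to 3 (valence 4) → 1 H
  atom 7: C, bond orders sum to 3 (valence 4) → 1 H
  atom 8: C, bond orders sum to 3 (valence 4) → 1 H
  atom 9: C, bond orders sum to 3 (valence 4) → 1 H
  atom 10: C, bond orders sum to 3 (valence 4) → 1 H
Totals → C:8, H:8, O:2.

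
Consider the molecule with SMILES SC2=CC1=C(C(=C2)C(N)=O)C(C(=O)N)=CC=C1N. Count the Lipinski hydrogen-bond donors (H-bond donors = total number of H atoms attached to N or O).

6

Donors: find every N or O and count the H atoms it carries.
  atom 9 (N): bond orders sum to 1 → 2 H
  atom 10 (O): bond orders sum to 2 → 0 H
  atom 13 (O): bond orders sum to 2 → 0 H
  atom 14 (N): bond orders sum to 1 → 2 H
  atom 18 (N): bond orders sum to 1 → 2 H
Lipinski HBD = 6.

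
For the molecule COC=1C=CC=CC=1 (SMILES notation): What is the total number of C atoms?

7

Count every carbon token in the SMILES (each C, including those in ring-closure positions and inside branches).
Carbon count: 7.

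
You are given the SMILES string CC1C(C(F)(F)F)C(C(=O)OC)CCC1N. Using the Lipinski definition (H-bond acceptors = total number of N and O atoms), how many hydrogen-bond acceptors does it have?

N atoms: 1; O atoms: 2.
Lipinski HBA = 1 + 2 = 3.

3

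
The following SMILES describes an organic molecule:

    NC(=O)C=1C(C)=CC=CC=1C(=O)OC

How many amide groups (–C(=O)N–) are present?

1

The amide motif appears at heavy-atom position 2 in the SMILES.
Other groups present: 1 ester.
Amide count: 1.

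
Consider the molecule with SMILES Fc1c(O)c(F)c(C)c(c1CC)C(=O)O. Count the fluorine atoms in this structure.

2

Scan the SMILES for F atoms (remember two-letter symbols like Cl and Br are single atoms).
Fluorine count: 2.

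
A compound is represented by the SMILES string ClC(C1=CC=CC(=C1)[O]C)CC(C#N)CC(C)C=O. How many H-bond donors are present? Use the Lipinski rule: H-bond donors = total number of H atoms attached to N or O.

0

Donors: find every N or O and count the H atoms it carries.
  atom 9 (O): bond orders sum to 2 → 0 H
  atom 14 (N): bond orders sum to 3 → 0 H
  atom 19 (O): bond orders sum to 2 → 0 H
Lipinski HBD = 0.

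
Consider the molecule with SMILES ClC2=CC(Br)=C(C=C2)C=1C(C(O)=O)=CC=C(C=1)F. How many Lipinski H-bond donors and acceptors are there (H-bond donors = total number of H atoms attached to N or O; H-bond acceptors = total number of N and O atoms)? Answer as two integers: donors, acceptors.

1, 2

Donors: find every N or O and count the H atoms it carries.
  atom 12 (O): bond orders sum to 1 → 1 H
  atom 13 (O): bond orders sum to 2 → 0 H
Lipinski HBD = 1.
Acceptors: N atoms = 0, O atoms = 2 → HBA = 2.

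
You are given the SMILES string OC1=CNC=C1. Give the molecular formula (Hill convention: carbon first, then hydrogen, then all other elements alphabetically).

Walk through each heavy atom and fill implicit hydrogens from standard valence (C 4, N 3, O 2, S 2, halogen 1):
  atom 1: O, bond orders sum to 1 (valence 2) → 1 H
  atom 2: C, bond orders sum to 4 (valence 4) → 0 H
  atom 3: C, bond orders sum to 3 (valence 4) → 1 H
  atom 4: N, bond orders sum to 2 (valence 3) → 1 H
  atom 5: C, bond orders sum to 3 (valence 4) → 1 H
  atom 6: C, bond orders sum to 3 (valence 4) → 1 H
Totals → C:4, H:5, N:1, O:1.
In Hill order: C4H5NO.

C4H5NO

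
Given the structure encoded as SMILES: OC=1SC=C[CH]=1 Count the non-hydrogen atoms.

Every atom symbol written in the SMILES (organic subset) is one heavy atom; implicit H are not written.
Heavy atoms by element → C:4, O:1, S:1.
Total: 6.

6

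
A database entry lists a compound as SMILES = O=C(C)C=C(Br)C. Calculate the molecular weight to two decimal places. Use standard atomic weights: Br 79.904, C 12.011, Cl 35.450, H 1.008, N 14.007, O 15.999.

First, the molecular formula is C5H7BrO (counting implicit H from valence).
  Br: 1 × 79.904 = 79.904
  C: 5 × 12.011 = 60.055
  H: 7 × 1.008 = 7.056
  O: 1 × 15.999 = 15.999
Sum: 1×79.904 + 5×12.011 + 7×1.008 + 1×15.999 = 163.014 → 163.01 g/mol.

163.01 g/mol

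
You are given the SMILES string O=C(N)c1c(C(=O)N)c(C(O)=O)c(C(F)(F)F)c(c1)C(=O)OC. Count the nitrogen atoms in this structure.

Scan the SMILES for N atoms (remember two-letter symbols like Cl and Br are single atoms).
Nitrogen count: 2.

2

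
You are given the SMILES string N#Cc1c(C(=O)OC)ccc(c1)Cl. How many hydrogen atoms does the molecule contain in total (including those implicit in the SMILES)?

Walk through each heavy atom and fill implicit hydrogens from standard valence (C 4, N 3, O 2, S 2, halogen 1); for lowercase aromatic atoms, an aromatic c carries 1 H when it has two neighbours and 0 H with three, and aromatic n carries 0 H:
  atom 1: N, bond orders sum to 3 (valence 3) → 0 H
  atom 2: C, bond orders sum to 4 (valence 4) → 0 H
  atom 3: aromatic c, 3 neighbours → 0 H
  atom 4: aromatic c, 3 neighbours → 0 H
  atom 5: C, bond orders sum to 4 (valence 4) → 0 H
  atom 6: O, bond orders sum to 2 (valence 2) → 0 H
  atom 7: O, bond orders sum to 2 (valence 2) → 0 H
  atom 8: C, bond orders sum to 1 (valence 4) → 3 H
  atom 9: aromatic c, 2 neighbours → 1 H
  atom 10: aromatic c, 2 neighbours → 1 H
  atom 11: aromatic c, 3 neighbours → 0 H
  atom 12: aromatic c, 2 neighbours → 1 H
  atom 13: Cl (halogen, monovalent) → 0 H
Total hydrogens: 6.

6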